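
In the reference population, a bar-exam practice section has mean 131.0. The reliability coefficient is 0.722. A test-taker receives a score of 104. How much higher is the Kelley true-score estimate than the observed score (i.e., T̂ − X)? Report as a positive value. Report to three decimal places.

7.506

Regress the observed score toward the mean by the unreliability: T̂ = 0.722·104 + 0.278·131.0 = 75.088 + 36.4180 = 111.50600.
T̂ − X = 111.5060 − 104 = 7.5060 → 7.506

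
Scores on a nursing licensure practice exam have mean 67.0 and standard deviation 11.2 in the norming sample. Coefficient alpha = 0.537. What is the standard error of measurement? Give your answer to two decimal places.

7.62

SEM = SD · √(1 − ρ) = 11.2 × √0.463 = 11.2 × 0.6804 = 7.621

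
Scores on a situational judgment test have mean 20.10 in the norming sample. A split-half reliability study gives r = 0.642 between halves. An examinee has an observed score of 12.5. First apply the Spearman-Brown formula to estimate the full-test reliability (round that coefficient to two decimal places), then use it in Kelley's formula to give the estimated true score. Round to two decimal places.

Spearman-Brown: ρ = 2r/(1 + r) = 2(0.642)/(1 + 0.642) = 1.2840/1.642 = 0.7820 → 0.78
Weight the observed score by reliability and the mean by (1 − reliability): T̂ = 0.78·12.5 + 0.22·20.10 = 9.750 + 4.4220 = 14.172.

14.17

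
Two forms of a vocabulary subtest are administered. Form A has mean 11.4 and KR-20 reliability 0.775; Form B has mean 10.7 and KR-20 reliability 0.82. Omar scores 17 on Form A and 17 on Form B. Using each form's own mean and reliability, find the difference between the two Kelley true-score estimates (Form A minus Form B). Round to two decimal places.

T̂_A = 0.775(17) + 0.225(11.4) = 15.7400
T̂_B = 0.82(17) + 0.18(10.7) = 15.8660
T̂_A − T̂_B = -0.1260

-0.13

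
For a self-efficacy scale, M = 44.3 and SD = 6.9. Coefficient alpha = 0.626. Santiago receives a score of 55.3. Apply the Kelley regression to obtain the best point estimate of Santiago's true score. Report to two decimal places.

51.19

T̂ = ρX + (1 − ρ)μ
  = 0.626 × 55.3 + 0.374 × 44.3
  = 34.6178 + 16.5682
  = 51.186
  ≈ 51.19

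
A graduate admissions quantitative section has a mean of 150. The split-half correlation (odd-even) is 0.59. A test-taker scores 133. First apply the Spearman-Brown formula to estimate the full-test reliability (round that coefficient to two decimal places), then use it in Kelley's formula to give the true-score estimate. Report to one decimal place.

137.4

Spearman-Brown: ρ = 2r/(1 + r) = 2(0.59)/(1 + 0.59) = 1.180/1.59 = 0.7421 → 0.74
T̂ = 0.74(133) + 0.26(150) = 98.42 + 39.00 = 137.42 → 137.4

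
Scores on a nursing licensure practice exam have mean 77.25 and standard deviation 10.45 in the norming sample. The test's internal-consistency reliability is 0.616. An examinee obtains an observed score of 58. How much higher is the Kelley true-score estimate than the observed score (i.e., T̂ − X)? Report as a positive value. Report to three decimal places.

7.392

T̂ = 0.616(58) + 0.384(77.25) = 35.728 + 29.66400 = 65.39200 → 65.3920
T̂ − X = 65.3920 − 58 = 7.3920 → 7.392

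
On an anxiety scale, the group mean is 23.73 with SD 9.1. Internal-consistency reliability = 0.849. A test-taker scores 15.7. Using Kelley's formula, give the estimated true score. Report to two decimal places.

Regress the observed score toward the mean by the unreliability: T̂ = 0.849·15.7 + 0.151·23.73 = 13.3293 + 3.58323 = 16.913.

16.91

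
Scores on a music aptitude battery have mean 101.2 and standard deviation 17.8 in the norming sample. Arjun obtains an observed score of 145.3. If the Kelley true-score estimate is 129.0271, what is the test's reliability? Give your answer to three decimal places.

0.631

T̂ = ρX + (1 − ρ)μ  ⇒  T̂ − μ = ρ(X − μ)
ρ = (T̂ − μ)/(X − μ) = (129.0271 − 101.2) / (145.3 − 101.2) = 27.8271 / 44.1 = 0.63100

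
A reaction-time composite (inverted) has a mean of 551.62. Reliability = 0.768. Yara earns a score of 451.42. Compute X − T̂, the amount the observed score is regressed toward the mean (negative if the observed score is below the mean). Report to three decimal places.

T̂ = ρX + (1 − ρ)μ
  = 0.768 × 451.42 + 0.232 × 551.62
  = 346.69056 + 127.97584
  = 474.66640
  ≈ 474.6664
X − T̂ = 451.42 − 474.6664 = -23.2464 → -23.246

-23.246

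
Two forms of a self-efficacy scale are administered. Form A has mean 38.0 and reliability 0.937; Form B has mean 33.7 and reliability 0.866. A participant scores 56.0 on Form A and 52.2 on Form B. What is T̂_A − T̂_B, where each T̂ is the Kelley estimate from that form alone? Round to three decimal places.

5.145

T̂_A = 0.937(56.0) + 0.063(38.0) = 54.86600
T̂_B = 0.866(52.2) + 0.134(33.7) = 49.72100
T̂_A − T̂_B = 5.14500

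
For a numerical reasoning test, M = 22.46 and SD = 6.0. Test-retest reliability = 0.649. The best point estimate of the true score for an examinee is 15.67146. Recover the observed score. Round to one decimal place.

12.0

T̂ = ρX + (1 − ρ)μ  ⇒  X = (T̂ − (1 − ρ)μ) / ρ
X = (15.67146 − 0.351 × 22.46) / 0.649 = (15.67146 − 7.88346) / 0.649 = 7.78800 / 0.649 = 12.000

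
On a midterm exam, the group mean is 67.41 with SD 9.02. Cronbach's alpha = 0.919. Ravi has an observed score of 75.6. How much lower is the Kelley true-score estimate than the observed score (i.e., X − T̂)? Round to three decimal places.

Kelley's formula gives T̂ = 0.919·75.6 + 0.081·67.41 = 69.4764 + 5.46021 = 74.93661.
X − T̂ = 75.6 − 74.9366 = 0.6634 → 0.663

0.663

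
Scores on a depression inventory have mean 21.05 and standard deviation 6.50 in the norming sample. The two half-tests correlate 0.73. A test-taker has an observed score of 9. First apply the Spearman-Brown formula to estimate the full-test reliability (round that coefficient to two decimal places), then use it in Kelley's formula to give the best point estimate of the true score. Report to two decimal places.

10.93

Spearman-Brown: ρ = 2r/(1 + r) = 2(0.73)/(1 + 0.73) = 1.460/1.73 = 0.8439 → 0.84
T̂ = 0.84(9) + 0.16(21.05) = 7.56 + 3.3680 = 10.928 → 10.93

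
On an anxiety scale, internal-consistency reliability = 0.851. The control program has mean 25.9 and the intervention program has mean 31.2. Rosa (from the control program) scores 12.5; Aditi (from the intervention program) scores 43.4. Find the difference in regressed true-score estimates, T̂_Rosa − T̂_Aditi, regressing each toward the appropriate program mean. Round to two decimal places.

T̂_Rosa = 0.851(12.5) + 0.149(25.9) = 14.4966
T̂_Aditi = 0.851(43.4) + 0.149(31.2) = 41.5822
Difference = 14.4966 − 41.5822 = -27.0856

-27.09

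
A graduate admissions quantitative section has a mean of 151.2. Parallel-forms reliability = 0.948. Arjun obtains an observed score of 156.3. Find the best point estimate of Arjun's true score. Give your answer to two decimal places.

156.03

T̂ = ρX + (1 − ρ)μ
  = 0.948 × 156.3 + 0.052 × 151.2
  = 148.1724 + 7.8624
  = 156.035
  ≈ 156.03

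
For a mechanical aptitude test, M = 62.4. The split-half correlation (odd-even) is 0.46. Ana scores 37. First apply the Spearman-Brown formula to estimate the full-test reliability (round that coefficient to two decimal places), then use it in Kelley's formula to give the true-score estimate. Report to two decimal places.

46.40

Spearman-Brown: ρ = 2r/(1 + r) = 2(0.46)/(1 + 0.46) = 0.920/1.46 = 0.6301 → 0.63
T̂ = ρX + (1 − ρ)μ
  = 0.63 × 37 + 0.37 × 62.4
  = 23.31 + 23.088
  = 46.398
  ≈ 46.40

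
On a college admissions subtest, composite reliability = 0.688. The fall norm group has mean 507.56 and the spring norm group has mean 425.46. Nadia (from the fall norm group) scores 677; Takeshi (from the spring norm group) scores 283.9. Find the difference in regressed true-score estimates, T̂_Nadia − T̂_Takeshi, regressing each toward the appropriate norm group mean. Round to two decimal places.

T̂_Nadia = 0.688(677) + 0.312(507.56) = 624.1347
T̂_Takeshi = 0.688(283.9) + 0.312(425.46) = 328.0667
Difference = 624.1347 − 328.0667 = 296.0680

296.07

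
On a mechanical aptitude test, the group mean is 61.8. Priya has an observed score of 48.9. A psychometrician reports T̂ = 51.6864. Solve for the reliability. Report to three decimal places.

0.784

T̂ = ρX + (1 − ρ)μ  ⇒  T̂ − μ = ρ(X − μ)
ρ = (T̂ − μ)/(X − μ) = (51.6864 − 61.8) / (48.9 − 61.8) = -10.1136 / -12.9 = 0.78400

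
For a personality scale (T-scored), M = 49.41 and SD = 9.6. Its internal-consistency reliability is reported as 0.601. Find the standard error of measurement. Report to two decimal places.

6.06

SEM = SD · √(1 − ρ) = 9.6 × √0.399 = 9.6 × 0.6317 = 6.064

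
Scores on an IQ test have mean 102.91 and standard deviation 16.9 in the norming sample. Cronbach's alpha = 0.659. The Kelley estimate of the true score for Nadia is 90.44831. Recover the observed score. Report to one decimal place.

T̂ = ρX + (1 − ρ)μ  ⇒  X = (T̂ − (1 − ρ)μ) / ρ
X = (90.44831 − 0.341 × 102.91) / 0.659 = (90.44831 − 35.09231) / 0.659 = 55.35600 / 0.659 = 84.000

84.0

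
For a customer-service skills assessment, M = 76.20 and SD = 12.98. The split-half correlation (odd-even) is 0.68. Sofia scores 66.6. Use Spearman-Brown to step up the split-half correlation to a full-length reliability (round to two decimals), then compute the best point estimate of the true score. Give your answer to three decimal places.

68.424

Spearman-Brown: ρ = 2r/(1 + r) = 2(0.68)/(1 + 0.68) = 1.360/1.68 = 0.8095 → 0.81
T̂ = 0.81(66.6) + 0.19(76.20) = 53.946 + 14.4780 = 68.4240 → 68.424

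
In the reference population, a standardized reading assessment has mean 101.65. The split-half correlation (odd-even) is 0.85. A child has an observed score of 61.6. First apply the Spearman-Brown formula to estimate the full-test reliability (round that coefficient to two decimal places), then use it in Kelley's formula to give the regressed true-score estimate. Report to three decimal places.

Spearman-Brown: ρ = 2r/(1 + r) = 2(0.85)/(1 + 0.85) = 1.700/1.85 = 0.9189 → 0.92
Kelley's formula gives T̂ = 0.92·61.6 + 0.08·101.65 = 56.672 + 8.1320 = 64.8040.

64.804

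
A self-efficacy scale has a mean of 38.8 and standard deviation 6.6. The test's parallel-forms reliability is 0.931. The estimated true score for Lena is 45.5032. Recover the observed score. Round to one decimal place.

T̂ = ρX + (1 − ρ)μ  ⇒  X = (T̂ − (1 − ρ)μ) / ρ
X = (45.5032 − 0.069 × 38.8) / 0.931 = (45.5032 − 2.6772) / 0.931 = 42.8260 / 0.931 = 46.000

46.0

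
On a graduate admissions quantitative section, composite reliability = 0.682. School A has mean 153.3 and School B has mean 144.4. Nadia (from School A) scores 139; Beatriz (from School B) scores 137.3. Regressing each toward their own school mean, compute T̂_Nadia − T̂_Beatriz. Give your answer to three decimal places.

3.990

T̂_Nadia = 0.682(139) + 0.318(153.3) = 143.54740
T̂_Beatriz = 0.682(137.3) + 0.318(144.4) = 139.55780
Difference = 143.54740 − 139.55780 = 3.98960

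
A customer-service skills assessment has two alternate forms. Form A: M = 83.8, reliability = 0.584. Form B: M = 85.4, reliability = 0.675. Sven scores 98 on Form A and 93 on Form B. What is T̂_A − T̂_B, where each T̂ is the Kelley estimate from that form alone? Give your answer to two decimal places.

1.56

T̂_A = 0.584(98) + 0.416(83.8) = 92.0928
T̂_B = 0.675(93) + 0.325(85.4) = 90.5300
T̂_A − T̂_B = 1.5628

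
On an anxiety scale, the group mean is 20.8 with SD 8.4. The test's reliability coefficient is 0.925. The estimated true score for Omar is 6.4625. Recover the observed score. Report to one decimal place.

T̂ = ρX + (1 − ρ)μ  ⇒  X = (T̂ − (1 − ρ)μ) / ρ
X = (6.4625 − 0.075 × 20.8) / 0.925 = (6.4625 − 1.5600) / 0.925 = 4.9025 / 0.925 = 5.300

5.3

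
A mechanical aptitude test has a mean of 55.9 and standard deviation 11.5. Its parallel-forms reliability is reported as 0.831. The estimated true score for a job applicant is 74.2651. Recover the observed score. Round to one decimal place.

T̂ = ρX + (1 − ρ)μ  ⇒  X = (T̂ − (1 − ρ)μ) / ρ
X = (74.2651 − 0.169 × 55.9) / 0.831 = (74.2651 − 9.4471) / 0.831 = 64.8180 / 0.831 = 78.000

78.0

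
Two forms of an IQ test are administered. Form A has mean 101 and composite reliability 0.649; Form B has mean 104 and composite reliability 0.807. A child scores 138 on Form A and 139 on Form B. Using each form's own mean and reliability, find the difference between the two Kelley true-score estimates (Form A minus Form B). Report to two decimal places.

-7.23

T̂_A = 0.649(138) + 0.351(101) = 125.0130
T̂_B = 0.807(139) + 0.193(104) = 132.2450
T̂_A − T̂_B = -7.2320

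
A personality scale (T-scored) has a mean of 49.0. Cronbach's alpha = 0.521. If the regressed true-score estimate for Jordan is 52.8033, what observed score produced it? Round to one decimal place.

56.3

T̂ = ρX + (1 − ρ)μ  ⇒  X = (T̂ − (1 − ρ)μ) / ρ
X = (52.8033 − 0.479 × 49.0) / 0.521 = (52.8033 − 23.4710) / 0.521 = 29.3323 / 0.521 = 56.300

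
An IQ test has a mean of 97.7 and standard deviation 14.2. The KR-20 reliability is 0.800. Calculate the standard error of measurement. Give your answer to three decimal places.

6.350

SEM = SD · √(1 − ρ) = 14.2 × √0.200 = 14.2 × 0.4472 = 6.3504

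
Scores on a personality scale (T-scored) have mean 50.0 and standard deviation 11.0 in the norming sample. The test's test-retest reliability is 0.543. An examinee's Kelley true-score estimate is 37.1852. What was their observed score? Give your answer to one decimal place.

T̂ = ρX + (1 − ρ)μ  ⇒  X = (T̂ − (1 − ρ)μ) / ρ
X = (37.1852 − 0.457 × 50.0) / 0.543 = (37.1852 − 22.8500) / 0.543 = 14.3352 / 0.543 = 26.400

26.4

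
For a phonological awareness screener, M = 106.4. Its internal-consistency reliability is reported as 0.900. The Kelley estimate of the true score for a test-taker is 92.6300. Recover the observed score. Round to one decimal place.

T̂ = ρX + (1 − ρ)μ  ⇒  X = (T̂ − (1 − ρ)μ) / ρ
X = (92.6300 − 0.100 × 106.4) / 0.900 = (92.6300 − 10.6400) / 0.900 = 81.9900 / 0.900 = 91.100

91.1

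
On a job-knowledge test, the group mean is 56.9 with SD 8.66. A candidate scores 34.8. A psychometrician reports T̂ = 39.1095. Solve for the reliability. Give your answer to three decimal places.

T̂ = ρX + (1 − ρ)μ  ⇒  T̂ − μ = ρ(X − μ)
ρ = (T̂ − μ)/(X − μ) = (39.1095 − 56.9) / (34.8 − 56.9) = -17.7905 / -22.1 = 0.80500

0.805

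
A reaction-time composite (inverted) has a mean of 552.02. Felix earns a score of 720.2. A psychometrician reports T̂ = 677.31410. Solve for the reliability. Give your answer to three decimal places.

0.745

T̂ = ρX + (1 − ρ)μ  ⇒  T̂ − μ = ρ(X − μ)
ρ = (T̂ − μ)/(X − μ) = (677.31410 − 552.02) / (720.2 − 552.02) = 125.29410 / 168.18 = 0.74500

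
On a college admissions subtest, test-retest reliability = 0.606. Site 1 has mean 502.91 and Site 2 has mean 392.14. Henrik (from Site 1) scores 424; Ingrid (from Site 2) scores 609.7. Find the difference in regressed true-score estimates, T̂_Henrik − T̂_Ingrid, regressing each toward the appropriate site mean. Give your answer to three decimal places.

T̂_Henrik = 0.606(424) + 0.394(502.91) = 455.09054
T̂_Ingrid = 0.606(609.7) + 0.394(392.14) = 523.98136
Difference = 455.09054 − 523.98136 = -68.89082

-68.891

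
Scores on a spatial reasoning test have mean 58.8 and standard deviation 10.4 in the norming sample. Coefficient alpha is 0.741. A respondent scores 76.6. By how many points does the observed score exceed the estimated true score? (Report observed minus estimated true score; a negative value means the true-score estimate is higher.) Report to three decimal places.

4.610

T̂ = ρX + (1 − ρ)μ
  = 0.741 × 76.6 + 0.259 × 58.8
  = 56.7606 + 15.2292
  = 71.98980
  ≈ 71.9898
X − T̂ = 76.6 − 71.9898 = 4.6102 → 4.610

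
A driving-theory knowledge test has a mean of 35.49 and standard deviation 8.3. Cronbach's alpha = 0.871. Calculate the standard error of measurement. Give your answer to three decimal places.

SEM = SD · √(1 − ρ) = 8.3 × √0.129 = 8.3 × 0.3592 = 2.9811

2.981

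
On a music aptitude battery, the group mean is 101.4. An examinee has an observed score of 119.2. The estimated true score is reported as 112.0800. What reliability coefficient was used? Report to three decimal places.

0.600

T̂ = ρX + (1 − ρ)μ  ⇒  T̂ − μ = ρ(X − μ)
ρ = (T̂ − μ)/(X − μ) = (112.0800 − 101.4) / (119.2 − 101.4) = 10.6800 / 17.8 = 0.60000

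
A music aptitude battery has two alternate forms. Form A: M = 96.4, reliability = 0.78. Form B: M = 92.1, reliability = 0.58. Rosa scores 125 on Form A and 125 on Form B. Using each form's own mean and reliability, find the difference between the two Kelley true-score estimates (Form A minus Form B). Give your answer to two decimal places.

T̂_A = 0.78(125) + 0.22(96.4) = 118.7080
T̂_B = 0.58(125) + 0.42(92.1) = 111.1820
T̂_A − T̂_B = 7.5260

7.53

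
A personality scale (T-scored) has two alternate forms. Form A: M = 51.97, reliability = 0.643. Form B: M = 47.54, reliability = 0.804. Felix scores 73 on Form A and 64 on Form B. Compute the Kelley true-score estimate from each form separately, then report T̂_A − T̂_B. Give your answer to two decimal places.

T̂_A = 0.643(73) + 0.357(51.97) = 65.4923
T̂_B = 0.804(64) + 0.196(47.54) = 60.7738
T̂_A − T̂_B = 4.7184

4.72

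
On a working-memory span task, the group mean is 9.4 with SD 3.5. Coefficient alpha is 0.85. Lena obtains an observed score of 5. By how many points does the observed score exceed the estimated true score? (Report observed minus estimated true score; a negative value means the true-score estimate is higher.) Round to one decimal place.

-0.7

T̂ = ρX + (1 − ρ)μ
  = 0.85 × 5 + 0.15 × 9.4
  = 4.25 + 1.410
  = 5.660
  ≈ 5.66
X − T̂ = 5 − 5.66 = -0.66 → -0.7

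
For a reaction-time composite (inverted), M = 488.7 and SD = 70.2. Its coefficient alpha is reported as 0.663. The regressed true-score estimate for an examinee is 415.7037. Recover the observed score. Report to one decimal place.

378.6

T̂ = ρX + (1 − ρ)μ  ⇒  X = (T̂ − (1 − ρ)μ) / ρ
X = (415.7037 − 0.337 × 488.7) / 0.663 = (415.7037 − 164.6919) / 0.663 = 251.0118 / 0.663 = 378.600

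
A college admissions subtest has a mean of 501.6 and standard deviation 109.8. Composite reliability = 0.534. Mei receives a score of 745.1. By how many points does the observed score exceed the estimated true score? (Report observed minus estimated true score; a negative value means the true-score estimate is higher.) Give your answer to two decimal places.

113.47

T̂ = 0.534(745.1) + 0.466(501.6) = 397.8834 + 233.7456 = 631.6290 → 631.629
X − T̂ = 745.1 − 631.629 = 113.471 → 113.47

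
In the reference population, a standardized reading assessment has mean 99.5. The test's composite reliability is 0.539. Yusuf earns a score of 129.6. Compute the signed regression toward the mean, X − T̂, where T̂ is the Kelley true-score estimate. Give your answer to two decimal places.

T̂ = 0.539(129.6) + 0.461(99.5) = 69.8544 + 45.8695 = 115.7239 → 115.724
X − T̂ = 129.6 − 115.724 = 13.876 → 13.88

13.88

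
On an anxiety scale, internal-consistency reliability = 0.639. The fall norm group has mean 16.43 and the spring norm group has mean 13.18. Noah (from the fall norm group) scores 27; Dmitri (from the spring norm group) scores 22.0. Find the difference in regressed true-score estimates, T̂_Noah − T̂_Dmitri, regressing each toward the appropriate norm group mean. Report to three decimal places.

4.368

T̂_Noah = 0.639(27) + 0.361(16.43) = 23.18423
T̂_Dmitri = 0.639(22.0) + 0.361(13.18) = 18.81598
Difference = 23.18423 − 18.81598 = 4.36825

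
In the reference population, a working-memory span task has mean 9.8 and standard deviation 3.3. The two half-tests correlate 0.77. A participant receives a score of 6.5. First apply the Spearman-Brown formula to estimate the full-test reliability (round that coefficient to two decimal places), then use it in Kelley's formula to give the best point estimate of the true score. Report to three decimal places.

Spearman-Brown: ρ = 2r/(1 + r) = 2(0.77)/(1 + 0.77) = 1.540/1.77 = 0.8701 → 0.87
T̂ = 0.87(6.5) + 0.13(9.8) = 5.655 + 1.274 = 6.9290 → 6.929

6.929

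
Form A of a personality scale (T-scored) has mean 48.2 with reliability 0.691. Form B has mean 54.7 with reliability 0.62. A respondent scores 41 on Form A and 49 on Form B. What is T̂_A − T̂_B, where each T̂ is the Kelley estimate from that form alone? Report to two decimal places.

-7.94

T̂_A = 0.691(41) + 0.309(48.2) = 43.2248
T̂_B = 0.62(49) + 0.38(54.7) = 51.1660
T̂_A − T̂_B = -7.9412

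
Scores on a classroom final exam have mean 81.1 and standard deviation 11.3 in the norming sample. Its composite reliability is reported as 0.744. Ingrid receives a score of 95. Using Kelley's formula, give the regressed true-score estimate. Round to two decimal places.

T̂ = ρX + (1 − ρ)μ
  = 0.744 × 95 + 0.256 × 81.1
  = 70.680 + 20.7616
  = 91.442
  ≈ 91.44

91.44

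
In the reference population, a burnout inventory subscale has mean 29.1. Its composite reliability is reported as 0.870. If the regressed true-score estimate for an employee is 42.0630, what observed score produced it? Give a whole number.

44

T̂ = ρX + (1 − ρ)μ  ⇒  X = (T̂ − (1 − ρ)μ) / ρ
X = (42.0630 − 0.130 × 29.1) / 0.870 = (42.0630 − 3.7830) / 0.870 = 38.2800 / 0.870 = 44.00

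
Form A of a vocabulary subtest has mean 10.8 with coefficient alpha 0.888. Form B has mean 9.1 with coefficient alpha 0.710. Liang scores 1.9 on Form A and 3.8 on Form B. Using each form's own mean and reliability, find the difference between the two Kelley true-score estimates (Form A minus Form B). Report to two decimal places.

T̂_A = 0.888(1.9) + 0.112(10.8) = 2.8968
T̂_B = 0.710(3.8) + 0.290(9.1) = 5.3370
T̂_A − T̂_B = -2.4402

-2.44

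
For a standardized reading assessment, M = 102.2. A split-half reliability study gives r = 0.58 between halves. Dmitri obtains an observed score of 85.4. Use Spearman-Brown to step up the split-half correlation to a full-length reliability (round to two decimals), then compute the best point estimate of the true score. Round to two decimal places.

Spearman-Brown: ρ = 2r/(1 + r) = 2(0.58)/(1 + 0.58) = 1.160/1.58 = 0.7342 → 0.73
T̂ = ρX + (1 − ρ)μ
  = 0.73 × 85.4 + 0.27 × 102.2
  = 62.342 + 27.594
  = 89.936
  ≈ 89.94

89.94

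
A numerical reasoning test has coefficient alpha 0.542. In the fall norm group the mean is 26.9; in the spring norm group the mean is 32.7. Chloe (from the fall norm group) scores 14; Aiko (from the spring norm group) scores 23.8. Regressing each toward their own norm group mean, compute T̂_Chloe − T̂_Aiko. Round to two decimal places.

T̂_Chloe = 0.542(14) + 0.458(26.9) = 19.9082
T̂_Aiko = 0.542(23.8) + 0.458(32.7) = 27.8762
Difference = 19.9082 − 27.8762 = -7.9680

-7.97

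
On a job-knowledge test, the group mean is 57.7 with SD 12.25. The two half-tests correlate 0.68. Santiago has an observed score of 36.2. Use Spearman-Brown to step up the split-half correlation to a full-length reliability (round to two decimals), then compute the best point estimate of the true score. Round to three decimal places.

40.285

Spearman-Brown: ρ = 2r/(1 + r) = 2(0.68)/(1 + 0.68) = 1.360/1.68 = 0.8095 → 0.81
T̂ = ρX + (1 − ρ)μ
  = 0.81 × 36.2 + 0.19 × 57.7
  = 29.322 + 10.963
  = 40.2850
  ≈ 40.285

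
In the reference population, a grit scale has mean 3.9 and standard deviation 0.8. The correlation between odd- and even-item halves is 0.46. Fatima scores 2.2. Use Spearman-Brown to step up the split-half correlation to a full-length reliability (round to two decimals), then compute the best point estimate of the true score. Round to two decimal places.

Spearman-Brown: ρ = 2r/(1 + r) = 2(0.46)/(1 + 0.46) = 0.920/1.46 = 0.6301 → 0.63
T̂ = 0.63(2.2) + 0.37(3.9) = 1.386 + 1.443 = 2.829 → 2.83

2.83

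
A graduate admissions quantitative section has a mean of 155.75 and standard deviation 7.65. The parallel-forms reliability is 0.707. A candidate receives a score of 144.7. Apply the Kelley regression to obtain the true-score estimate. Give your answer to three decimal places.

Weight the observed score by reliability and the mean by (1 − reliability): T̂ = 0.707·144.7 + 0.293·155.75 = 102.3029 + 45.63475 = 147.9376.

147.938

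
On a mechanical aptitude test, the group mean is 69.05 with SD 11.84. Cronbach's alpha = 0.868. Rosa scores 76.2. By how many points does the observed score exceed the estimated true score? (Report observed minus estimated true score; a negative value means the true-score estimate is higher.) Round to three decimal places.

0.944

T̂ = ρX + (1 − ρ)μ
  = 0.868 × 76.2 + 0.132 × 69.05
  = 66.1416 + 9.11460
  = 75.25620
  ≈ 75.2562
X − T̂ = 76.2 − 75.2562 = 0.9438 → 0.944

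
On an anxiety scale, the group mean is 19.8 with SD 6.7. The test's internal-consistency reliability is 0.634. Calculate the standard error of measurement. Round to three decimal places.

SEM = SD · √(1 − ρ) = 6.7 × √0.366 = 6.7 × 0.6050 = 4.0534

4.053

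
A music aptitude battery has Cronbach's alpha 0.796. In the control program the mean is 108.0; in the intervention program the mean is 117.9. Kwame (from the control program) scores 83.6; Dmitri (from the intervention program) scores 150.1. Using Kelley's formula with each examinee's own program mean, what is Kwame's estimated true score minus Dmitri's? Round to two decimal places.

T̂_Kwame = 0.796(83.6) + 0.204(108.0) = 88.5776
T̂_Dmitri = 0.796(150.1) + 0.204(117.9) = 143.5312
Difference = 88.5776 − 143.5312 = -54.9536

-54.95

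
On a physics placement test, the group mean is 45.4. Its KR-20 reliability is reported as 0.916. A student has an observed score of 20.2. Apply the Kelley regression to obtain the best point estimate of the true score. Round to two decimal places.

22.32

T̂ = 0.916(20.2) + 0.084(45.4) = 18.5032 + 3.8136 = 22.317 → 22.32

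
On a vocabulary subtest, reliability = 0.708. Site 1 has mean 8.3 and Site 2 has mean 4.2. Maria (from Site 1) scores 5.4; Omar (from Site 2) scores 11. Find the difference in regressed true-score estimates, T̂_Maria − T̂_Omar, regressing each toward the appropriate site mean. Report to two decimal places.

-2.77

T̂_Maria = 0.708(5.4) + 0.292(8.3) = 6.2468
T̂_Omar = 0.708(11) + 0.292(4.2) = 9.0144
Difference = 6.2468 − 9.0144 = -2.7676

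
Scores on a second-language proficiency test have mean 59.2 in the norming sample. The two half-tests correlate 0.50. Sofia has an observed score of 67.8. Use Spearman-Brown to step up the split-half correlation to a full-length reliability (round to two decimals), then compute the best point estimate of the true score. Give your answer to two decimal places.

64.96

Spearman-Brown: ρ = 2r/(1 + r) = 2(0.50)/(1 + 0.50) = 1.000/1.50 = 0.6667 → 0.67
T̂ = 0.67(67.8) + 0.33(59.2) = 45.426 + 19.536 = 64.962 → 64.96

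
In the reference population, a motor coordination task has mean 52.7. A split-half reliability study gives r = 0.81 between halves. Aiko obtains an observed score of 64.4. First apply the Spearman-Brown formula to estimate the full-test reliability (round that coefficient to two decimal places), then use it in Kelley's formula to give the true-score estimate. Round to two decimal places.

Spearman-Brown: ρ = 2r/(1 + r) = 2(0.81)/(1 + 0.81) = 1.620/1.81 = 0.8950 → 0.90
T̂ = 0.90(64.4) + 0.10(52.7) = 57.960 + 5.270 = 63.230 → 63.23

63.23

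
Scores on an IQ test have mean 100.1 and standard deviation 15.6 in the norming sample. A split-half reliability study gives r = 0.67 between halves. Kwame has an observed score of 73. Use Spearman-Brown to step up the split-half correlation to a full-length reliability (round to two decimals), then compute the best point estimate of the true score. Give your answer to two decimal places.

Spearman-Brown: ρ = 2r/(1 + r) = 2(0.67)/(1 + 0.67) = 1.340/1.67 = 0.8024 → 0.80
Kelley's formula gives T̂ = 0.80·73 + 0.20·100.1 = 58.40 + 20.020 = 78.420.

78.42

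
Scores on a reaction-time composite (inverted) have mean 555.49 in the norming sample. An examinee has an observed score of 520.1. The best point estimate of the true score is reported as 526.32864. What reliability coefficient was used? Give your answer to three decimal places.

0.824

T̂ = ρX + (1 − ρ)μ  ⇒  T̂ − μ = ρ(X − μ)
ρ = (T̂ − μ)/(X − μ) = (526.32864 − 555.49) / (520.1 − 555.49) = -29.16136 / -35.39 = 0.82400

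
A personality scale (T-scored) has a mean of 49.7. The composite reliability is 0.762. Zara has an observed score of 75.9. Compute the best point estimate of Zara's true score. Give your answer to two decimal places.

Regress the observed score toward the mean by the unreliability: T̂ = 0.762·75.9 + 0.238·49.7 = 57.8358 + 11.8286 = 69.664.

69.66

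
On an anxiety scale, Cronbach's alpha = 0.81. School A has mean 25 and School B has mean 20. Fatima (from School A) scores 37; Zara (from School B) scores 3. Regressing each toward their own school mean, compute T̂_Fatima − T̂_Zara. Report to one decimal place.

T̂_Fatima = 0.81(37) + 0.19(25) = 34.720
T̂_Zara = 0.81(3) + 0.19(20) = 6.230
Difference = 34.720 − 6.230 = 28.490

28.5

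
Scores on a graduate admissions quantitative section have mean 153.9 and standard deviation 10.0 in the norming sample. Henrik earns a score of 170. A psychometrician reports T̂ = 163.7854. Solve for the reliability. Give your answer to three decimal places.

0.614

T̂ = ρX + (1 − ρ)μ  ⇒  T̂ − μ = ρ(X − μ)
ρ = (T̂ − μ)/(X − μ) = (163.7854 − 153.9) / (170 − 153.9) = 9.8854 / 16.1 = 0.61400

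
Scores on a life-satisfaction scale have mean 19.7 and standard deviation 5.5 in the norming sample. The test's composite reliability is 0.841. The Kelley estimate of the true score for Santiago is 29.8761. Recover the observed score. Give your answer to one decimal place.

T̂ = ρX + (1 − ρ)μ  ⇒  X = (T̂ − (1 − ρ)μ) / ρ
X = (29.8761 − 0.159 × 19.7) / 0.841 = (29.8761 − 3.1323) / 0.841 = 26.7438 / 0.841 = 31.800

31.8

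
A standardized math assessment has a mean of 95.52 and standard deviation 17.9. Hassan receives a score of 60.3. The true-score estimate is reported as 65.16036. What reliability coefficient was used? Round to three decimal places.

0.862

T̂ = ρX + (1 − ρ)μ  ⇒  T̂ − μ = ρ(X − μ)
ρ = (T̂ − μ)/(X − μ) = (65.16036 − 95.52) / (60.3 − 95.52) = -30.35964 / -35.22 = 0.86200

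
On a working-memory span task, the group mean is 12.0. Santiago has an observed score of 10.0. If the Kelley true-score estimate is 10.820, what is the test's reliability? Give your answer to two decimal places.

T̂ = ρX + (1 − ρ)μ  ⇒  T̂ − μ = ρ(X − μ)
ρ = (T̂ − μ)/(X − μ) = (10.820 − 12.0) / (10.0 − 12.0) = -1.180 / -2.0 = 0.5900

0.59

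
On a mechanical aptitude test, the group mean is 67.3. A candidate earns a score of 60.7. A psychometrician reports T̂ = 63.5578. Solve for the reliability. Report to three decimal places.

T̂ = ρX + (1 − ρ)μ  ⇒  T̂ − μ = ρ(X − μ)
ρ = (T̂ − μ)/(X − μ) = (63.5578 − 67.3) / (60.7 − 67.3) = -3.7422 / -6.6 = 0.56700

0.567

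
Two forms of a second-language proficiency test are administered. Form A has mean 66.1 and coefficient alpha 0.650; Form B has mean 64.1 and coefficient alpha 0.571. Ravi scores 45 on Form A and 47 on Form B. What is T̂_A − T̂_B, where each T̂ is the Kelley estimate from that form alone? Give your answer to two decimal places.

T̂_A = 0.650(45) + 0.350(66.1) = 52.3850
T̂_B = 0.571(47) + 0.429(64.1) = 54.3359
T̂_A − T̂_B = -1.9509

-1.95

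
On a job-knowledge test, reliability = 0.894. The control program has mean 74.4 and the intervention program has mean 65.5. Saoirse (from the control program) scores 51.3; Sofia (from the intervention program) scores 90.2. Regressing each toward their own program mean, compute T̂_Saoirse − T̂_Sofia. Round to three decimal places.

T̂_Saoirse = 0.894(51.3) + 0.106(74.4) = 53.74860
T̂_Sofia = 0.894(90.2) + 0.106(65.5) = 87.58180
Difference = 53.74860 − 87.58180 = -33.83320

-33.833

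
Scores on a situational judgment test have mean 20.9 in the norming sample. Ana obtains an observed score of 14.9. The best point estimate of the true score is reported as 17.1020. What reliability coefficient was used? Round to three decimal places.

T̂ = ρX + (1 − ρ)μ  ⇒  T̂ − μ = ρ(X − μ)
ρ = (T̂ − μ)/(X − μ) = (17.1020 − 20.9) / (14.9 − 20.9) = -3.7980 / -6.0 = 0.63300

0.633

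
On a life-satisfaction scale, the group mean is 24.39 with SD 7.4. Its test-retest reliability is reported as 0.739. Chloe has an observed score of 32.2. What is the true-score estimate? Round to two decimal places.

30.16

T̂ = 0.739(32.2) + 0.261(24.39) = 23.7958 + 6.36579 = 30.162 → 30.16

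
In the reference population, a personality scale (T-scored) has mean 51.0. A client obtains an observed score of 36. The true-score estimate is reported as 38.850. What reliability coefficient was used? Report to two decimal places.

T̂ = ρX + (1 − ρ)μ  ⇒  T̂ − μ = ρ(X − μ)
ρ = (T̂ − μ)/(X − μ) = (38.850 − 51.0) / (36 − 51.0) = -12.150 / -15.0 = 0.8100

0.81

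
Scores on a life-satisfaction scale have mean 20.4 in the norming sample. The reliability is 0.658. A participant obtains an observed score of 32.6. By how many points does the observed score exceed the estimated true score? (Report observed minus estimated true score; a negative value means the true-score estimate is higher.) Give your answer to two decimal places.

4.17

Weight the observed score by reliability and the mean by (1 − reliability): T̂ = 0.658·32.6 + 0.342·20.4 = 21.4508 + 6.9768 = 28.4276.
X − T̂ = 32.6 − 28.428 = 4.172 → 4.17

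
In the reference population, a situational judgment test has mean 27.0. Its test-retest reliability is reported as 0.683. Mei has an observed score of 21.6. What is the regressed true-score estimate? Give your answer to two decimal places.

23.31

T̂ = ρX + (1 − ρ)μ
  = 0.683 × 21.6 + 0.317 × 27.0
  = 14.7528 + 8.5590
  = 23.312
  ≈ 23.31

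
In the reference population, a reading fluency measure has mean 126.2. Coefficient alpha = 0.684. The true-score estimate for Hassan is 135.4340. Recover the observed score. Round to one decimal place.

T̂ = ρX + (1 − ρ)μ  ⇒  X = (T̂ − (1 − ρ)μ) / ρ
X = (135.4340 − 0.316 × 126.2) / 0.684 = (135.4340 − 39.8792) / 0.684 = 95.5548 / 0.684 = 139.700

139.7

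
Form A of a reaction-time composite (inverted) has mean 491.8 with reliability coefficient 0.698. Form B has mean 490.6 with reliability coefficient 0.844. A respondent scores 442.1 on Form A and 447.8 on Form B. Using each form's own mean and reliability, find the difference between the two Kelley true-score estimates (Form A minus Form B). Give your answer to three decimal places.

2.633

T̂_A = 0.698(442.1) + 0.302(491.8) = 457.10940
T̂_B = 0.844(447.8) + 0.156(490.6) = 454.47680
T̂_A − T̂_B = 2.63260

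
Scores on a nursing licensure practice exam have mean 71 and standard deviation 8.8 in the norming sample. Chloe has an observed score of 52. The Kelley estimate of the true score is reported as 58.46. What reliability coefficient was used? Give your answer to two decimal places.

T̂ = ρX + (1 − ρ)μ  ⇒  T̂ − μ = ρ(X − μ)
ρ = (T̂ − μ)/(X − μ) = (58.46 − 71) / (52 − 71) = -12.54 / -19.0 = 0.6600

0.66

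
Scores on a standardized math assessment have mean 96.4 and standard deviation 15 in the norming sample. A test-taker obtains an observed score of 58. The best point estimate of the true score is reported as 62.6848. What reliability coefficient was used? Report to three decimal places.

T̂ = ρX + (1 − ρ)μ  ⇒  T̂ − μ = ρ(X − μ)
ρ = (T̂ − μ)/(X − μ) = (62.6848 − 96.4) / (58 − 96.4) = -33.7152 / -38.4 = 0.87800

0.878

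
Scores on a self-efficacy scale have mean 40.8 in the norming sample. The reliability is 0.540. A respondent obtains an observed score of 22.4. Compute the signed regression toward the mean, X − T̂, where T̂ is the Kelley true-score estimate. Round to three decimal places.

T̂ = ρX + (1 − ρ)μ
  = 0.540 × 22.4 + 0.460 × 40.8
  = 12.0960 + 18.7680
  = 30.86400
  ≈ 30.8640
X − T̂ = 22.4 − 30.8640 = -8.4640 → -8.464

-8.464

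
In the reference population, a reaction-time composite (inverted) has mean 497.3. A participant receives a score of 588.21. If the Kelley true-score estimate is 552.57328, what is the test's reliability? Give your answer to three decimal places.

T̂ = ρX + (1 − ρ)μ  ⇒  T̂ − μ = ρ(X − μ)
ρ = (T̂ − μ)/(X − μ) = (552.57328 − 497.3) / (588.21 − 497.3) = 55.27328 / 90.91 = 0.60800

0.608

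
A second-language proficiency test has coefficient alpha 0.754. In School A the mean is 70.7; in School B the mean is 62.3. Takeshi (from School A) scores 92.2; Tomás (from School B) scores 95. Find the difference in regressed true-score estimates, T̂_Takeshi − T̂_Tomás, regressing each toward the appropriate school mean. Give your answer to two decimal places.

T̂_Takeshi = 0.754(92.2) + 0.246(70.7) = 86.9110
T̂_Tomás = 0.754(95) + 0.246(62.3) = 86.9558
Difference = 86.9110 − 86.9558 = -0.0448

-0.04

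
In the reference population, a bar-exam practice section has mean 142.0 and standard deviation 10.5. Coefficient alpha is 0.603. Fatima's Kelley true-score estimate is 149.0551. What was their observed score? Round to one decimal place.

153.7

T̂ = ρX + (1 − ρ)μ  ⇒  X = (T̂ − (1 − ρ)μ) / ρ
X = (149.0551 − 0.397 × 142.0) / 0.603 = (149.0551 − 56.3740) / 0.603 = 92.6811 / 0.603 = 153.700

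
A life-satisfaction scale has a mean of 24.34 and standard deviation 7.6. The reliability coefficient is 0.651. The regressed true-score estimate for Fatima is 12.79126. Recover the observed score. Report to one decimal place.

6.6

T̂ = ρX + (1 − ρ)μ  ⇒  X = (T̂ − (1 − ρ)μ) / ρ
X = (12.79126 − 0.349 × 24.34) / 0.651 = (12.79126 − 8.49466) / 0.651 = 4.29660 / 0.651 = 6.600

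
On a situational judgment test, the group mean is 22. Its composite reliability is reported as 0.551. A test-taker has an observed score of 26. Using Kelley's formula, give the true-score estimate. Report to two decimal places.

T̂ = 0.551(26) + 0.449(22) = 14.326 + 9.878 = 24.204 → 24.20

24.20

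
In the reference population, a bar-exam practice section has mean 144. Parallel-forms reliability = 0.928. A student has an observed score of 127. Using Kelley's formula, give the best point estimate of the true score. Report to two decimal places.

Regress the observed score toward the mean by the unreliability: T̂ = 0.928·127 + 0.072·144 = 117.856 + 10.368 = 128.224.

128.22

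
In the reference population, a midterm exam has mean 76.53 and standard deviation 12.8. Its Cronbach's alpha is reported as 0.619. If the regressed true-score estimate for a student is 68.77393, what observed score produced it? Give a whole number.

64

T̂ = ρX + (1 − ρ)μ  ⇒  X = (T̂ − (1 − ρ)μ) / ρ
X = (68.77393 − 0.381 × 76.53) / 0.619 = (68.77393 − 29.15793) / 0.619 = 39.61600 / 0.619 = 64.00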